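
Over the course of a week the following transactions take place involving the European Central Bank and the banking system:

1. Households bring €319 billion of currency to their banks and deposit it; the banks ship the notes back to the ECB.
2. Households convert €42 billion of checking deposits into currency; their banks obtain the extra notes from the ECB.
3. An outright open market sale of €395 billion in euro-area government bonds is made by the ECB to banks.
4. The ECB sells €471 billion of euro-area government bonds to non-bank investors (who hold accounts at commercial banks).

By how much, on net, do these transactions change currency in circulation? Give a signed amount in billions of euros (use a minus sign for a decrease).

ECB balance sheet:
  Assets:      Securities −€866B
  Liabilities: Bank reserves −€589B, Currency in circulation −€277B
So the change in currency in circulation is -€277 billion.

-€277 billion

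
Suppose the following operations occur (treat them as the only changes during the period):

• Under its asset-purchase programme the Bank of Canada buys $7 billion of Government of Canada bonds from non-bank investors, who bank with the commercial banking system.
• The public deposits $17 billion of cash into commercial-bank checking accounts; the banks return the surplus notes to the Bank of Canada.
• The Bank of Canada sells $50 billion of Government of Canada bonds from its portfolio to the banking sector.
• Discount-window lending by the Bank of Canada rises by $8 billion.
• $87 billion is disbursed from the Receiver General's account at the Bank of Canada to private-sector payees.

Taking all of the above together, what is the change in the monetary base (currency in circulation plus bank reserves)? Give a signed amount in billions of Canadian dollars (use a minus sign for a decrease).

Bank of Canada balance sheet:
  Assets:      Securities −$43B, Loans to banks +$8B
  Liabilities: Bank reserves +$69B, Currency in circulation −$17B, Government deposits −$87B
Commercial banking system:
  Assets:      Reserves at CB +$69B, Securities +$50B
  Liabilities: Checkable deposits +$111B, Borrowings from CB +$8B
Monetary base = currency + reserves: −$17B + (+$69B) = +$52 billion.

+$52 billion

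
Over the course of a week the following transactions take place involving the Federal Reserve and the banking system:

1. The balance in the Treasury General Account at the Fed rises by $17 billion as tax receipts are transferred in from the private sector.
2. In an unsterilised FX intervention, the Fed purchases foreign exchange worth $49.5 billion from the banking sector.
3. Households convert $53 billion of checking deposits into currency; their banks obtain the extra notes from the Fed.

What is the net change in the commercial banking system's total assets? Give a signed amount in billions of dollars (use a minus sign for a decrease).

-$70 billion

Government account inflow $17 billion: bank balance sheets shrink → −$17B.
FX purchase $49.5 billion: just an asset swap on bank balance sheets → 0.
Currency withdrawal $53 billion: bank balance sheets shrink → −$53B.
Net: −17 + 0 − 53 = -$70 billion.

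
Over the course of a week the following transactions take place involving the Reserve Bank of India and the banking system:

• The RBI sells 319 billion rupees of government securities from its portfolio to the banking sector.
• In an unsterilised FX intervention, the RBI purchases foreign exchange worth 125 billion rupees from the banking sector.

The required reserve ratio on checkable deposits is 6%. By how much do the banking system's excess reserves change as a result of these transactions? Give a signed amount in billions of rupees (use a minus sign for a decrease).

-194 billion

OMO sale (to banks) 319 billion rupees: reserves −319B, deposits 0.
FX purchase 125 billion rupees: reserves +125B, deposits 0.
Totals: Δreserves = −194B, Δdeposits = 0.
Δrequired reserves = 6% × 0 = 0.
Δexcess reserves = Δreserves − Δrequired = −194B − (0) = -194 billion.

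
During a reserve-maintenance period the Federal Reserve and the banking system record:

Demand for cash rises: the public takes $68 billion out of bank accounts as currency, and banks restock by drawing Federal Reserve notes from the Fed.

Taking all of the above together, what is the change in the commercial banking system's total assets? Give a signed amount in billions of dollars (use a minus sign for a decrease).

Fed balance sheet:
  Assets:      no change
  Liabilities: Bank reserves −$68B, Currency in circulation +$68B
Commercial banking system:
  Assets:      Reserves at CB −$68B
  Liabilities: Checkable deposits −$68B
Change in total bank assets = -$68 billion.

-$68 billion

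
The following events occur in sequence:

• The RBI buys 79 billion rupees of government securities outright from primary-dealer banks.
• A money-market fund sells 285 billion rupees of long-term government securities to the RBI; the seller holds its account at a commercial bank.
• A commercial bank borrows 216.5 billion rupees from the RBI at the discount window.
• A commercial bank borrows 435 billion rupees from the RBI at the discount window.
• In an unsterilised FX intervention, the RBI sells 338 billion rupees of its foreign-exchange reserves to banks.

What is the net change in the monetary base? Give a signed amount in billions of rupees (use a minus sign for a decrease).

+677.5 billion

OMO purchase (from banks) 79 billion rupees: RBI balance sheet expands → +79B.
Asset purchase (from non-banks) 285 billion rupees: RBI balance sheet expands → +285B.
Discount-window loan 216.5 billion rupees: RBI balance sheet expands → +216.5B.
Discount-window loan 435 billion rupees: RBI balance sheet expands → +435B.
FX sale 338 billion rupees: RBI balance sheet contracts → −338B.
Net: 79 + 285 + 216.5 + 435 − 338 = +677.5 billion.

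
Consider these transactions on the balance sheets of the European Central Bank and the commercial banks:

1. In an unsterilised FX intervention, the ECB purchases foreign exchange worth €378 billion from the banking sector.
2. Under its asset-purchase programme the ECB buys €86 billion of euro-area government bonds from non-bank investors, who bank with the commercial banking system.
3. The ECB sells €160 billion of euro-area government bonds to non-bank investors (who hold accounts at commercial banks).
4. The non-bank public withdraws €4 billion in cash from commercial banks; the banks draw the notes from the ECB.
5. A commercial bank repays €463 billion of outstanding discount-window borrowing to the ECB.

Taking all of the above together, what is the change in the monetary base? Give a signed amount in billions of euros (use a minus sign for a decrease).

-€159 billion

ECB balance sheet:
  Assets:      Securities −€74B, Loans to banks −€463B, Foreign assets +€378B
  Liabilities: Bank reserves −€163B, Currency in circulation +€4B
Monetary base = currency + reserves: +€4B + (−€163B) = -€159 billion.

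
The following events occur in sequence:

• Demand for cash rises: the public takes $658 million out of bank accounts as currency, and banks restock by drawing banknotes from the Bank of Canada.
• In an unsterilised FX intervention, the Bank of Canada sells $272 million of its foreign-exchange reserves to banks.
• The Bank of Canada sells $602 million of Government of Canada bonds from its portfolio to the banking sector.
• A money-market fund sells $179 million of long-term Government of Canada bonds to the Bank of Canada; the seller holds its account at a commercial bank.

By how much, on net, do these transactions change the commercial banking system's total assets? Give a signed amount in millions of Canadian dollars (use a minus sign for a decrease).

Bank of Canada balance sheet:
  Assets:      Securities −$423M, Foreign assets −$272M
  Liabilities: Bank reserves −$1353M, Currency in circulation +$658M
Commercial banking system:
  Assets:      Reserves at CB −$1353M, Securities +$602M, Foreign assets +$272M
  Liabilities: Checkable deposits −$479M
Change in total bank assets = -$479 million.

-$479 million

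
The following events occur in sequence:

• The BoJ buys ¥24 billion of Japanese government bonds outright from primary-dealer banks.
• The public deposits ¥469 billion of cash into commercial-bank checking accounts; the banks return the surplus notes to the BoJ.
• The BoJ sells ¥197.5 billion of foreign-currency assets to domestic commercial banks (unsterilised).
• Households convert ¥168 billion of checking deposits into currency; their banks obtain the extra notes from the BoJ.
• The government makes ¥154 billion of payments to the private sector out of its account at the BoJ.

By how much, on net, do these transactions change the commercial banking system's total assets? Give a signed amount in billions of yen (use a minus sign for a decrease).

+¥455 billion

BoJ balance sheet:
  Assets:      Securities +¥24B, Foreign assets −¥197.5B
  Liabilities: Bank reserves +¥281.5B, Currency in circulation −¥301B, Government deposits −¥154B
Commercial banking system:
  Assets:      Reserves at CB +¥281.5B, Securities −¥24B, Foreign assets +¥197.5B
  Liabilities: Checkable deposits +¥455B
Change in total bank assets = +¥455 billion.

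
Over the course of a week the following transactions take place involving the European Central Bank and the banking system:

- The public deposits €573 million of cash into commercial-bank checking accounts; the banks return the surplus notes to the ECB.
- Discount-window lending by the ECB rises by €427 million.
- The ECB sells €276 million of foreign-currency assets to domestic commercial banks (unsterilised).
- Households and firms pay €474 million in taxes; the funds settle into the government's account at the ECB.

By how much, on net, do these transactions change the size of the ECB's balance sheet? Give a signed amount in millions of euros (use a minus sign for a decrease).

+€151 million

Currency deposit €573 million: only the composition of liabilities changes → 0.
Discount-window loan €427 million: an ECB asset is acquired → +€427M.
FX sale €276 million: an ECB asset is shed → −€276M.
Government account inflow €474 million: only the composition of liabilities changes → 0.
Net: 0 + 427 − 276 + 0 = +€151 million.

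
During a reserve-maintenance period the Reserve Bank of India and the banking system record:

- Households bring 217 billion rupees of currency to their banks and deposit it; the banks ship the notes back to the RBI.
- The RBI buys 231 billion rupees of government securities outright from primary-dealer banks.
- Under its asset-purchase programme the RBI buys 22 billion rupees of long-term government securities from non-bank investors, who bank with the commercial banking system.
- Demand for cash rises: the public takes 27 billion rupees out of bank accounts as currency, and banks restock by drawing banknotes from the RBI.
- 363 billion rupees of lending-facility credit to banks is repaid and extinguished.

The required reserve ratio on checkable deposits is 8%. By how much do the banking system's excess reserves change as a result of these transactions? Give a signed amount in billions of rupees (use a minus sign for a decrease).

Currency deposit 217 billion rupees: reserves +217B, deposits +217B.
OMO purchase (from banks) 231 billion rupees: reserves +231B, deposits 0.
Asset purchase (from non-banks) 22 billion rupees: reserves +22B, deposits +22B.
Currency withdrawal 27 billion rupees: reserves −27B, deposits −27B.
Discount-window repayment 363 billion rupees: reserves −363B, deposits 0.
Totals: Δreserves = +80B, Δdeposits = +212B.
Δrequired reserves = 8% × +212B = +16.96B.
Δexcess reserves = Δreserves − Δrequired = +80B − (+16.96B) = +63.04 billion.

+63.04 billion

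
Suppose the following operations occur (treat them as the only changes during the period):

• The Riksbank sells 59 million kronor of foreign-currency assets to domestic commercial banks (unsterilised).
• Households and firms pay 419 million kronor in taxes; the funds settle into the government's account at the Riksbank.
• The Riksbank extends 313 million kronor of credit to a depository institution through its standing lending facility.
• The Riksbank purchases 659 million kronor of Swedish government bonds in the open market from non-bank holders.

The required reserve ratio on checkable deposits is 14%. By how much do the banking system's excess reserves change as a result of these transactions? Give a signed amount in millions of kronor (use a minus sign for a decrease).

+460.4 million

FX sale 59 million kronor: reserves −59M, deposits 0.
Government account inflow 419 million kronor: reserves −419M, deposits −419M.
Discount-window loan 313 million kronor: reserves +313M, deposits 0.
Asset purchase (from non-banks) 659 million kronor: reserves +659M, deposits +659M.
Totals: Δreserves = +494M, Δdeposits = +240M.
Δrequired reserves = 14% × +240M = +33.6M.
Δexcess reserves = Δreserves − Δrequired = +494M − (+33.6M) = +460.4 million.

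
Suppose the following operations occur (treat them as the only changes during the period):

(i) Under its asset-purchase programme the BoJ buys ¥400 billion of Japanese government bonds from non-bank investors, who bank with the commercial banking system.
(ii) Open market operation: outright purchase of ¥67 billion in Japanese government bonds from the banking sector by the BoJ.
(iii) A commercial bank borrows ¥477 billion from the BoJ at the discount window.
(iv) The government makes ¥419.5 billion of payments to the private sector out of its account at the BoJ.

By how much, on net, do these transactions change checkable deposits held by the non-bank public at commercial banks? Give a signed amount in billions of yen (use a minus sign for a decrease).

BoJ balance sheet:
  Assets:      Securities +¥467B, Loans to banks +¥477B
  Liabilities: Bank reserves +¥1363.5B, Government deposits −¥419.5B
Commercial banking system:
  Assets:      Reserves at CB +¥1363.5B, Securities −¥67B
  Liabilities: Checkable deposits +¥819.5B, Borrowings from CB +¥477B
So the change in checkable deposits held by the non-bank public at commercial banks is +¥819.5 billion.

+¥819.5 billion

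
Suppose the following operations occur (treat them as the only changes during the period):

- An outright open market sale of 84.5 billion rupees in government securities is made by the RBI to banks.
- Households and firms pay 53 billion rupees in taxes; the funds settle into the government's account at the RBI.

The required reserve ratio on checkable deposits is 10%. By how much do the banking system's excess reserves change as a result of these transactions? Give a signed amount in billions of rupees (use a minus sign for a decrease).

OMO sale (to banks) 84.5 billion rupees: reserves −84.5B, deposits 0.
Government account inflow 53 billion rupees: reserves −53B, deposits −53B.
Totals: Δreserves = −137.5B, Δdeposits = −53B.
Δrequired reserves = 10% × −53B = −5.3B.
Δexcess reserves = Δreserves − Δrequired = −137.5B − (−5.3B) = -132.2 billion.

-132.2 billion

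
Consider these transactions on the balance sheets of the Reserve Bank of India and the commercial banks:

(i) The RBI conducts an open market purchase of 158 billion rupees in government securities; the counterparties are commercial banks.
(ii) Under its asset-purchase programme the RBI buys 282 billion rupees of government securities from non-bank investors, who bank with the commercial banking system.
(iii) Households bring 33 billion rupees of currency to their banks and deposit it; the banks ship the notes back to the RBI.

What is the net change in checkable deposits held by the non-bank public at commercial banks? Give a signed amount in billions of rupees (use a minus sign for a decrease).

+315 billion

RBI balance sheet:
  Assets:      Securities +440B
  Liabilities: Bank reserves +473B, Currency in circulation −33B
Commercial banking system:
  Assets:      Reserves at CB +473B, Securities −158B
  Liabilities: Checkable deposits +315B
So the change in checkable deposits held by the non-bank public at commercial banks is +315 billion.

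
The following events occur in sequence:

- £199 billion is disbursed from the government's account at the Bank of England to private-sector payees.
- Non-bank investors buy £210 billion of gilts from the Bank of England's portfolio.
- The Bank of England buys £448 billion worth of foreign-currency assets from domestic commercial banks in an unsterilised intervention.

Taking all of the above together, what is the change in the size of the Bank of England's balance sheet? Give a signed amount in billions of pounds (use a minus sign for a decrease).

Government spending £199 billion: only the composition of liabilities changes → 0.
Asset sale (to non-banks) £210 billion: a Bank of England asset is shed → −£210B.
FX purchase £448 billion: a Bank of England asset is acquired → +£448B.
Net: 0 − 210 + 448 = +£238 billion.

+£238 billion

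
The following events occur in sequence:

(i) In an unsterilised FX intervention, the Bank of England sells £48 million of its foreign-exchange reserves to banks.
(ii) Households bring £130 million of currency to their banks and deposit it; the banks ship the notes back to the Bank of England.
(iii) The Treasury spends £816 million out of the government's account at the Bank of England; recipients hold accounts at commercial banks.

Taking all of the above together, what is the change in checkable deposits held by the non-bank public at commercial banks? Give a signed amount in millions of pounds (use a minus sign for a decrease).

FX sale £48 million: the counterparty is a bank, so public deposits are unchanged → 0.
Currency deposit £130 million: non-bank counterparties' bank balances rise → +£130M.
Government spending £816 million: non-bank counterparties' bank balances rise → +£816M.
Net: 0 + 130 + 816 = +£946 million.

+£946 million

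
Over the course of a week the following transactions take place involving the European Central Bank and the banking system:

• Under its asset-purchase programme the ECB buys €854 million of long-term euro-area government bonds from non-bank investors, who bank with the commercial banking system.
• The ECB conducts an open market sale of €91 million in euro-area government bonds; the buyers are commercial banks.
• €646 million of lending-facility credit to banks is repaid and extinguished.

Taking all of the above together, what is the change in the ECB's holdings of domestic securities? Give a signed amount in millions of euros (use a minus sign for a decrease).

Asset purchase (from non-banks) €854 million: securities added to the ECB's portfolio → +€854M.
OMO sale (to banks) €91 million: securities removed from the ECB's portfolio → −€91M.
Discount-window repayment €646 million: the ECB's securities portfolio is untouched → 0.
Net: 854 − 91 + 0 = +€763 million.

+€763 million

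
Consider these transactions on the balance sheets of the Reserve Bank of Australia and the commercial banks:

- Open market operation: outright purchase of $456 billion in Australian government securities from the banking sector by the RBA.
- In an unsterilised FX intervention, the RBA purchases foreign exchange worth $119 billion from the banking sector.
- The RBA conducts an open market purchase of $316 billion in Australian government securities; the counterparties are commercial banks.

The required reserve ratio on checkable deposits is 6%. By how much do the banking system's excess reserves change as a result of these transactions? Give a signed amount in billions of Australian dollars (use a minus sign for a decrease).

OMO purchase (from banks) $456 billion: reserves +$456B, deposits 0.
FX purchase $119 billion: reserves +$119B, deposits 0.
OMO purchase (from banks) $316 billion: reserves +$316B, deposits 0.
Totals: Δreserves = +$891B, Δdeposits = 0.
Δrequired reserves = 6% × 0 = 0.
Δexcess reserves = Δreserves − Δrequired = +$891B − (0) = +$891 billion.

+$891 billion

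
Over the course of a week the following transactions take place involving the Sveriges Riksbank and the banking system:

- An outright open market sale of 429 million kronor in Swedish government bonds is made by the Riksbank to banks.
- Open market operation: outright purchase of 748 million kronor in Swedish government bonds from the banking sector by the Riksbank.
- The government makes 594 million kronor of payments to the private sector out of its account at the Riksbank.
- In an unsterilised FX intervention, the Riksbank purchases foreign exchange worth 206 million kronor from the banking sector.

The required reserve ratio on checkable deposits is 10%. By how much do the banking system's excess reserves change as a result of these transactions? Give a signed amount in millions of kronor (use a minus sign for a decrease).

+1059.6 million

OMO sale (to banks) 429 million kronor: reserves −429M, deposits 0.
OMO purchase (from banks) 748 million kronor: reserves +748M, deposits 0.
Government spending 594 million kronor: reserves +594M, deposits +594M.
FX purchase 206 million kronor: reserves +206M, deposits 0.
Totals: Δreserves = +1119M, Δdeposits = +594M.
Δrequired reserves = 10% × +594M = +59.4M.
Δexcess reserves = Δreserves − Δrequired = +1119M − (+59.4M) = +1059.6 million.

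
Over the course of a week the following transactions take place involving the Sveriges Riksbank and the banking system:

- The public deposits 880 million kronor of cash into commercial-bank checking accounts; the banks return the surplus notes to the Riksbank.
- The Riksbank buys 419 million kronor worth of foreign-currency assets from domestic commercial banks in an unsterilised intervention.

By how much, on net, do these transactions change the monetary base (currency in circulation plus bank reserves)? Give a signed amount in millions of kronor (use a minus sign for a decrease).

+419 million

Currency deposit 880 million kronor: just a shift between currency and reserves — both are base money → 0.
FX purchase 419 million kronor: Riksbank balance sheet expands → +419M.
Net: 0 + 419 = +419 million.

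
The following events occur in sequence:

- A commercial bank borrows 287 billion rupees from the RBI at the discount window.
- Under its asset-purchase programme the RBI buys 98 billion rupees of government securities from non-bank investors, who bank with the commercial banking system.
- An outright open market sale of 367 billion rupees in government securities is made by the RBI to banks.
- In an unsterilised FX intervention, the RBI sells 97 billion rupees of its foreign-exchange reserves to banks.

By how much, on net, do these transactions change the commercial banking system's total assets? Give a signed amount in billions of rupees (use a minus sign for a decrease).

RBI balance sheet:
  Assets:      Securities −269B, Loans to banks +287B, Foreign assets −97B
  Liabilities: Bank reserves −79B
Commercial banking system:
  Assets:      Reserves at CB −79B, Securities +367B, Foreign assets +97B
  Liabilities: Checkable deposits +98B, Borrowings from CB +287B
Change in total bank assets = +385 billion.

+385 billion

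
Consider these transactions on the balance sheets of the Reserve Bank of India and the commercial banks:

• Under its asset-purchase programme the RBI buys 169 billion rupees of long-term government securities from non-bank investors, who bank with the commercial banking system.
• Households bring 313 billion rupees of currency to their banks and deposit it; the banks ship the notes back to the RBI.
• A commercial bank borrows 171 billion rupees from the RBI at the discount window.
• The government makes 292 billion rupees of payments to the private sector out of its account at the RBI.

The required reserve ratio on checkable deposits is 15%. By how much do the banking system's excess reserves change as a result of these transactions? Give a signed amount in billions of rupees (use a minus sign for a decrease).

+828.9 billion

Asset purchase (from non-banks) 169 billion rupees: reserves +169B, deposits +169B.
Currency deposit 313 billion rupees: reserves +313B, deposits +313B.
Discount-window loan 171 billion rupees: reserves +171B, deposits 0.
Government spending 292 billion rupees: reserves +292B, deposits +292B.
Totals: Δreserves = +945B, Δdeposits = +774B.
Δrequired reserves = 15% × +774B = +116.1B.
Δexcess reserves = Δreserves − Δrequired = +945B − (+116.1B) = +828.9 billion.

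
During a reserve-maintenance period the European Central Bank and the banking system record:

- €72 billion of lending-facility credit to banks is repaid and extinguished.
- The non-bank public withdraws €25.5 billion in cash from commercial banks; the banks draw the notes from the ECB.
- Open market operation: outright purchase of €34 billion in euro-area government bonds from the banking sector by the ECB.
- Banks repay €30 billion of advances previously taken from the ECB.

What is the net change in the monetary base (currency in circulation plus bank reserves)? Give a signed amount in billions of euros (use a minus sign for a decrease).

-€68 billion

ECB balance sheet:
  Assets:      Securities +€34B, Loans to banks −€102B
  Liabilities: Bank reserves −€93.5B, Currency in circulation +€25.5B
Commercial banking system:
  Assets:      Reserves at CB −€93.5B, Securities −€34B
  Liabilities: Checkable deposits −€25.5B, Borrowings from CB −€102B
Monetary base = currency + reserves: +€25.5B + (−€93.5B) = -€68 billion.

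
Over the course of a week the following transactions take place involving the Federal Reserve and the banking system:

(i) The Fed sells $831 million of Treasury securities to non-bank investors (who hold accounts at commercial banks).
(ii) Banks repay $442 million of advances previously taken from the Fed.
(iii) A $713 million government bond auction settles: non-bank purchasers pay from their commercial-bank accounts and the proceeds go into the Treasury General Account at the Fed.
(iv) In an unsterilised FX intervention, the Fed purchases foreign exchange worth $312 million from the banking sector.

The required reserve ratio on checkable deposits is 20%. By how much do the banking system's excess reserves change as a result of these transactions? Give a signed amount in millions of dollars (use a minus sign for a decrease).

-$1365.2 million

Asset sale (to non-banks) $831 million: reserves −$831M, deposits −$831M.
Discount-window repayment $442 million: reserves −$442M, deposits 0.
Government account inflow $713 million: reserves −$713M, deposits −$713M.
FX purchase $312 million: reserves +$312M, deposits 0.
Totals: Δreserves = −$1674M, Δdeposits = −$1544M.
Δrequired reserves = 20% × −$1544M = −$308.8M.
Δexcess reserves = Δreserves − Δrequired = −$1674M − (−$308.8M) = -$1365.2 million.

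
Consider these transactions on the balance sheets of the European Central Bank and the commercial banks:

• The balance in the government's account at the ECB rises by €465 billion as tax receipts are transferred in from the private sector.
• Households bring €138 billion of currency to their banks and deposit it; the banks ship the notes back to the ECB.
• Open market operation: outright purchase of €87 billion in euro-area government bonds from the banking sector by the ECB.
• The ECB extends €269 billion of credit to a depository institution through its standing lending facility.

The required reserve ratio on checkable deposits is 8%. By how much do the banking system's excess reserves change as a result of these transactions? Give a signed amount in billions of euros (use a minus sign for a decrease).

Government account inflow €465 billion: reserves −€465B, deposits −€465B.
Currency deposit €138 billion: reserves +€138B, deposits +€138B.
OMO purchase (from banks) €87 billion: reserves +€87B, deposits 0.
Discount-window loan €269 billion: reserves +€269B, deposits 0.
Totals: Δreserves = +€29B, Δdeposits = −€327B.
Δrequired reserves = 8% × −€327B = −€26.16B.
Δexcess reserves = Δreserves − Δrequired = +€29B − (−€26.16B) = +€55.16 billion.

+€55.16 billion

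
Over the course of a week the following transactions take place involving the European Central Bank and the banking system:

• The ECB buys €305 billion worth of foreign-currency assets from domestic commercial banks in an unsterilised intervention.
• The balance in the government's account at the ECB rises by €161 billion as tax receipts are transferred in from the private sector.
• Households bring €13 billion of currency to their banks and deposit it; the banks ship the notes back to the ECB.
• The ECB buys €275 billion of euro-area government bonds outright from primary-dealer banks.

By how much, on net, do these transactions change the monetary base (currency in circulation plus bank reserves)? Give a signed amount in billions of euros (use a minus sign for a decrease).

FX purchase €305 billion: ECB balance sheet expands → +€305B.
Government account inflow €161 billion: reserves shift to a non-base liability → −€161B.
Currency deposit €13 billion: just a shift between currency and reserves — both are base money → 0.
OMO purchase (from banks) €275 billion: ECB balance sheet expands → +€275B.
Net: 305 − 161 + 0 + 275 = +€419 billion.

+€419 billion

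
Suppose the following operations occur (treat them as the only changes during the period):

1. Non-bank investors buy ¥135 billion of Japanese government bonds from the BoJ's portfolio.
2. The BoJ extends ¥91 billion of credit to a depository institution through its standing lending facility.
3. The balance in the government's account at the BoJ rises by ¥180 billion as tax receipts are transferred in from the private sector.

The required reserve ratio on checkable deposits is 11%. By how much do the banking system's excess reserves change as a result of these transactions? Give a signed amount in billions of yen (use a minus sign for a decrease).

-¥189.35 billion

Asset sale (to non-banks) ¥135 billion: reserves −¥135B, deposits −¥135B.
Discount-window loan ¥91 billion: reserves +¥91B, deposits 0.
Government account inflow ¥180 billion: reserves −¥180B, deposits −¥180B.
Totals: Δreserves = −¥224B, Δdeposits = −¥315B.
Δrequired reserves = 11% × −¥315B = −¥34.65B.
Δexcess reserves = Δreserves − Δrequired = −¥224B − (−¥34.65B) = -¥189.35 billion.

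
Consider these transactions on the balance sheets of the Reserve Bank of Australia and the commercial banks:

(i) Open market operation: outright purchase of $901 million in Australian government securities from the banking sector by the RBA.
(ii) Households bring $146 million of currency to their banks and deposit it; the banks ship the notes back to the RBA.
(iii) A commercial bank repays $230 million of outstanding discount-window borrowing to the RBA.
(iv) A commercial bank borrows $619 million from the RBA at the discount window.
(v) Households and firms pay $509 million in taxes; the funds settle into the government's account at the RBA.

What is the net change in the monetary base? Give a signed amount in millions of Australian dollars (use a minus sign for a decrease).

+$781 million

OMO purchase (from banks) $901 million: RBA balance sheet expands → +$901M.
Currency deposit $146 million: just a shift between currency and reserves — both are base money → 0.
Discount-window repayment $230 million: RBA balance sheet contracts → −$230M.
Discount-window loan $619 million: RBA balance sheet expands → +$619M.
Government account inflow $509 million: reserves shift to a non-base liability → −$509M.
Net: 901 + 0 − 230 + 619 − 509 = +$781 million.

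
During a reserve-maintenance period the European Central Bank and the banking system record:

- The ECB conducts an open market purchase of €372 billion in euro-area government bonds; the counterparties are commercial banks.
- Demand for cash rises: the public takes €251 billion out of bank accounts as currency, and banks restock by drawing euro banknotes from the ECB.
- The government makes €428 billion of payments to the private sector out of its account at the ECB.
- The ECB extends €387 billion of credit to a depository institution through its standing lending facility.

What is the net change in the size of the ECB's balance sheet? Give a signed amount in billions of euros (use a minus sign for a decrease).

OMO purchase (from banks) €372 billion: an ECB asset is acquired → +€372B.
Currency withdrawal €251 billion: only the composition of liabilities changes → 0.
Government spending €428 billion: only the composition of liabilities changes → 0.
Discount-window loan €387 billion: an ECB asset is acquired → +€387B.
Net: 372 + 0 + 0 + 387 = +€759 billion.

+€759 billion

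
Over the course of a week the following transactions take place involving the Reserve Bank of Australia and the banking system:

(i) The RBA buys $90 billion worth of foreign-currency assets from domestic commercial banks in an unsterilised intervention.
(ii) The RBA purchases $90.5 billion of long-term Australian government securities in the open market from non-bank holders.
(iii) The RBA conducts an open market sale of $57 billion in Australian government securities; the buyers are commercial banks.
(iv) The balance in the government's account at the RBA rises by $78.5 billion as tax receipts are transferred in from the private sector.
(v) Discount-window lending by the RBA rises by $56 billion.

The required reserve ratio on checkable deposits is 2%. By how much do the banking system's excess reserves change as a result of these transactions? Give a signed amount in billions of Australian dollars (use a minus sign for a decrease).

+$100.76 billion

FX purchase $90 billion: reserves +$90B, deposits 0.
Asset purchase (from non-banks) $90.5 billion: reserves +$90.5B, deposits +$90.5B.
OMO sale (to banks) $57 billion: reserves −$57B, deposits 0.
Government account inflow $78.5 billion: reserves −$78.5B, deposits −$78.5B.
Discount-window loan $56 billion: reserves +$56B, deposits 0.
Totals: Δreserves = +$101B, Δdeposits = +$12B.
Δrequired reserves = 2% × +$12B = +$0.24B.
Δexcess reserves = Δreserves − Δrequired = +$101B − (+$0.24B) = +$100.76 billion.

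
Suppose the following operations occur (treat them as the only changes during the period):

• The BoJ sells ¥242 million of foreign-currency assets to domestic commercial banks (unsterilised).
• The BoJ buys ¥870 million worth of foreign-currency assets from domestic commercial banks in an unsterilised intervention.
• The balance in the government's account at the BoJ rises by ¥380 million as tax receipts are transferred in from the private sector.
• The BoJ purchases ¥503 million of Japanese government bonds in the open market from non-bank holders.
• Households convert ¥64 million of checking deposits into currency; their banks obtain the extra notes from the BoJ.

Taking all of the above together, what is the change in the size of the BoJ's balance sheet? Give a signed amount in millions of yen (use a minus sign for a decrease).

+¥1131 million

FX sale ¥242 million: a BoJ asset is shed → −¥242M.
FX purchase ¥870 million: a BoJ asset is acquired → +¥870M.
Government account inflow ¥380 million: only the composition of liabilities changes → 0.
Asset purchase (from non-banks) ¥503 million: a BoJ asset is acquired → +¥503M.
Currency withdrawal ¥64 million: only the composition of liabilities changes → 0.
Net: −242 + 870 + 0 + 503 + 0 = +¥1131 million.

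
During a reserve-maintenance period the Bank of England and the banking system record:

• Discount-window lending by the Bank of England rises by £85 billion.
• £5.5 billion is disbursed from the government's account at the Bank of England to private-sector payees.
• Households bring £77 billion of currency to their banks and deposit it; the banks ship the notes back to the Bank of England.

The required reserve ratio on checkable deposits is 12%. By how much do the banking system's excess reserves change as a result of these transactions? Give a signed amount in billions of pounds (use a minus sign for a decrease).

Discount-window loan £85 billion: reserves +£85B, deposits 0.
Government spending £5.5 billion: reserves +£5.5B, deposits +£5.5B.
Currency deposit £77 billion: reserves +£77B, deposits +£77B.
Totals: Δreserves = +£167.5B, Δdeposits = +£82.5B.
Δrequired reserves = 12% × +£82.5B = +£9.9B.
Δexcess reserves = Δreserves − Δrequired = +£167.5B − (+£9.9B) = +£157.6 billion.

+£157.6 billion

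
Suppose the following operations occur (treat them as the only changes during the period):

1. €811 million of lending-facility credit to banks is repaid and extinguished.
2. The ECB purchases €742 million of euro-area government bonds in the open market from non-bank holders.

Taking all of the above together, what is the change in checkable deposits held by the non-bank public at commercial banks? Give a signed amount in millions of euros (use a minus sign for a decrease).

+€742 million

Discount-window repayment €811 million: the counterparty is a bank, so public deposits are unchanged → 0.
Asset purchase (from non-banks) €742 million: non-bank counterparties' bank balances rise → +€742M.
Net: 0 + 742 = +€742 million.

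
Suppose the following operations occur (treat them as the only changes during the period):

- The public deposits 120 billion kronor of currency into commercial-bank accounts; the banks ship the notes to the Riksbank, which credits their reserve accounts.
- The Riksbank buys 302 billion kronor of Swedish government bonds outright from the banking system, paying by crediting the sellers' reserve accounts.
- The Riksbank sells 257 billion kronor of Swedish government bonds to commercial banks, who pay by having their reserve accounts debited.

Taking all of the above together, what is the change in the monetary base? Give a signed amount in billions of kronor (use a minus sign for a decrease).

Riksbank balance sheet:
  Assets:      Securities +45B
  Liabilities: Bank reserves +165B, Currency in circulation −120B
Commercial banking system:
  Assets:      Reserves at CB +165B, Securities −45B
  Liabilities: Checkable deposits +120B
Monetary base = currency + reserves: −120B + (+165B) = +45 billion.

+45 billion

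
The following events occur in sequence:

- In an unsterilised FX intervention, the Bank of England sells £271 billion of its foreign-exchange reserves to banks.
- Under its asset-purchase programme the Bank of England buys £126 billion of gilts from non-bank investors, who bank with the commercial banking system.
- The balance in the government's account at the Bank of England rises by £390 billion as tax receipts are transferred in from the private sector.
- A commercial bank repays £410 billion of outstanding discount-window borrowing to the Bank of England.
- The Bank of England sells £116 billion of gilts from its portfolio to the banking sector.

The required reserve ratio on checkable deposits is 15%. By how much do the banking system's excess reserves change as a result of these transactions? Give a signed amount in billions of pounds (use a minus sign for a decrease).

-£1021.4 billion

FX sale £271 billion: reserves −£271B, deposits 0.
Asset purchase (from non-banks) £126 billion: reserves +£126B, deposits +£126B.
Government account inflow £390 billion: reserves −£390B, deposits −£390B.
Discount-window repayment £410 billion: reserves −£410B, deposits 0.
OMO sale (to banks) £116 billion: reserves −£116B, deposits 0.
Totals: Δreserves = −£1061B, Δdeposits = −£264B.
Δrequired reserves = 15% × −£264B = −£39.6B.
Δexcess reserves = Δreserves − Δrequired = −£1061B − (−£39.6B) = -£1021.4 billion.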